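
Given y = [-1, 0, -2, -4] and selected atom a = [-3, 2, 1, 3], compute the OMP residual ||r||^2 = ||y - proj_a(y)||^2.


a^T a = 23.
a^T y = -11.
coeff = -11/23 = -11/23.
||r||^2 = 362/23.

362/23


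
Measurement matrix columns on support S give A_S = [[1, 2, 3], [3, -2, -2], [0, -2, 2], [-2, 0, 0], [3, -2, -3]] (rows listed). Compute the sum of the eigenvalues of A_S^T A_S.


Sum of eigenvalues of A_S^T A_S = trace(A_S^T A_S) = sum of squared column norms of A_S.
A_S^T A_S diagonal: [23, 16, 26].
trace = 23 + 16 + 26 = 65.

65


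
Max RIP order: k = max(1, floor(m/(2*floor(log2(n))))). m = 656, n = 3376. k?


floor(log2(3376)) = 11.
2*11 = 22.
m/(2*floor(log2(n))) = 656/22 ≈ 29.8182.
floor = 29.
k = max(1, 29) = 29.

29


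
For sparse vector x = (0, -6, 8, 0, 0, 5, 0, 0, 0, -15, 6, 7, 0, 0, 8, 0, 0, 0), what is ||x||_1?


Non-zero entries: [(1, -6), (2, 8), (5, 5), (9, -15), (10, 6), (11, 7), (14, 8)]
Absolute values: [6, 8, 5, 15, 6, 7, 8]
||x||_1 = sum = 55.

55


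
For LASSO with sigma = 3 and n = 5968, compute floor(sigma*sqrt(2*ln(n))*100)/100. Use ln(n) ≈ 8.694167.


ln(5968) ≈ 8.694167.
2*ln(n) ≈ 17.388334.
sqrt(2*ln(n)) ≈ sqrt(17.388334) ≈ 4.169932.
lambda ≈ 3*4.169932 = 12.509796.
floor(lambda*100)/100 = 12.50.

12.50


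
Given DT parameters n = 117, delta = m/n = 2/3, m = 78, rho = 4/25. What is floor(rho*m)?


m = 2/3*117 = 78.
rho = 4/25.
rho*m = 4/25*78 = 12.48.
k = floor(12.48) = 12.

12


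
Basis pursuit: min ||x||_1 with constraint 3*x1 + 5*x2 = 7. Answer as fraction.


Axis intercepts:
  x1 = 7/3, x2 = 0: L1 = 7/3
  x1 = 0, x2 = 7/5: L1 = 7/5
x* = (0, 7/5)
||x*||_1 = 7/5.

7/5


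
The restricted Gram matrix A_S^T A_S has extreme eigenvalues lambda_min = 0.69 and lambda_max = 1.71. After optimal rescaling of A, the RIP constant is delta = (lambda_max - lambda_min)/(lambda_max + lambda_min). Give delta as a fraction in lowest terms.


lambda_max - lambda_min = 1.71 - 0.69 = 1.02.
lambda_max + lambda_min = 1.71 + 0.69 = 2.40.
delta = 1.02/2.40 = 102/240 = 17/40.

17/40


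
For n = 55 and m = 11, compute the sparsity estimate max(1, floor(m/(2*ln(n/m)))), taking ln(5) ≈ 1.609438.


n/m = 55/11 = 5.
ln(n/m) ≈ 1.609438.
2*ln(n/m) ≈ 3.218876.
m/(2*ln(n/m)) ≈ 11/3.218876 ≈ 3.4173.
floor = 3.
k_max = max(1, 3) = 3.

3


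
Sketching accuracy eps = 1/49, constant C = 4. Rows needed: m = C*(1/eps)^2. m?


1/eps = 49.
(1/eps)^2 = 2401.
m = 4*2401 = 9604.

9604


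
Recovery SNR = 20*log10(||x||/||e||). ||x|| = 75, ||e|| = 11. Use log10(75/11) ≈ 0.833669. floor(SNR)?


||x||/||e|| = 75/11.
log10(75/11) ≈ 0.833669.
20*log10(||x||/||e||) ≈ 20*0.833669 = 16.67338.
floor(16.67338) = 16.

16


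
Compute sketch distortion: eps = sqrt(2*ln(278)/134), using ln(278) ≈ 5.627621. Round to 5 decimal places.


ln(278) ≈ 5.627621.
2*ln(N)/m ≈ 2*5.627621/134 ≈ 0.08399434.
eps = sqrt(0.08399434) ≈ 0.2898178 ≈ 0.28982.

0.28982


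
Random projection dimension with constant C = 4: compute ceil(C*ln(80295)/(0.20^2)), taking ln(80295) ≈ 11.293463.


ln(80295) ≈ 11.293463.
eps^2 = 0.20^2 = 0.04.
C*ln(N)/eps^2 ≈ 4*11.293463/0.04 ≈ 1129.3463.
m = ceil(1129.3463) = 1130.

1130


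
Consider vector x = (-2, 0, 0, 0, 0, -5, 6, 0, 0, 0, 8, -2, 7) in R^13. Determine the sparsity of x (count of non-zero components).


Non-zero positions: [0, 5, 6, 10, 11, 12].
Sparsity = 6.

6


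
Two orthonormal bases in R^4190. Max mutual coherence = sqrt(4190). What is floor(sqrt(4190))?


64^2 = 4096 <= 4190 < 4225 = 65^2, so 64 <= sqrt(4190) < 65.
floor(sqrt(4190)) = 64.

64


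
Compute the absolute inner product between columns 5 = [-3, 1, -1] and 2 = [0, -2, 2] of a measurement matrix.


Inner product: -3*0 + 1*-2 + -1*2
Products: [0, -2, -2]
Sum = -4.
|dot| = 4.

4


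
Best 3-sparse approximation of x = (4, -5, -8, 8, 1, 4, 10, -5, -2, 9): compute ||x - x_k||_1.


Sorted |x_i| descending: [10, 9, 8, 8, 5, 5, 4, 4, 2, 1]
Keep top 3: [10, 9, 8]
Tail entries: [8, 5, 5, 4, 4, 2, 1]
L1 error = sum of tail = 29.

29


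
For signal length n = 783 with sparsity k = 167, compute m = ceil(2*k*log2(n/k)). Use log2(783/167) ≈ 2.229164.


log2(n/k) = log2(783/167) ≈ 2.229164.
2*k*log2(n/k) ≈ 2*167*2.229164 = 744.540776.
m = ceil(744.540776) = 745.

745


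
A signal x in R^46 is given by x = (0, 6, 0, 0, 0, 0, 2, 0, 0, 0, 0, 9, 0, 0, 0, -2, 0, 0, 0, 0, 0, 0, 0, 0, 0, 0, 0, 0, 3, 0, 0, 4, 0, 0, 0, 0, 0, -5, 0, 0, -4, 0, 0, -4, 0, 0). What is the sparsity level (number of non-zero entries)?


Non-zero positions: [1, 6, 11, 15, 28, 31, 37, 40, 43].
Sparsity = 9.

9


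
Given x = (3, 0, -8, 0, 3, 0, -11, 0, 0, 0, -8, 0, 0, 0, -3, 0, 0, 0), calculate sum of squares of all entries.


Non-zero entries: [(0, 3), (2, -8), (4, 3), (6, -11), (10, -8), (14, -3)]
Squares: [9, 64, 9, 121, 64, 9]
||x||_2^2 = sum = 276.

276


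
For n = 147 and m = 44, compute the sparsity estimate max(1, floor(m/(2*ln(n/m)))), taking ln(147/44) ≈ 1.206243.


n/m = 147/44.
ln(n/m) ≈ 1.206243.
2*ln(n/m) ≈ 2.412486.
m/(2*ln(n/m)) ≈ 44/2.412486 ≈ 18.2384.
floor = 18.
k_max = max(1, 18) = 18.

18


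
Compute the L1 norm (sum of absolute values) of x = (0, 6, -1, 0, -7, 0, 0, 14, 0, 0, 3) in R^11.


Non-zero entries: [(1, 6), (2, -1), (4, -7), (7, 14), (10, 3)]
Absolute values: [6, 1, 7, 14, 3]
||x||_1 = sum = 31.

31


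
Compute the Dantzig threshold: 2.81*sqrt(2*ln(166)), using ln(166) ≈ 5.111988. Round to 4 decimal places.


ln(166) ≈ 5.111988.
2*ln(n) ≈ 10.223976.
sqrt(2*ln(n)) ≈ sqrt(10.223976) ≈ 3.197495.
threshold ≈ 2.81*3.197495 = 8.98496095 ≈ 8.9850.

8.9850


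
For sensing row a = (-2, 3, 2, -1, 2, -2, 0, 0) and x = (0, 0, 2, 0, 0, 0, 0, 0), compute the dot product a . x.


Non-zero terms: ['2*2']
Products: [4]
y = sum = 4.

4


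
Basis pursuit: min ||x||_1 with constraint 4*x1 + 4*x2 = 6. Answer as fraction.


Axis intercepts:
  x1 = 3/2, x2 = 0: L1 = 3/2
  x1 = 0, x2 = 3/2: L1 = 3/2
x* = (3/2, 0)
||x*||_1 = 3/2.

3/2


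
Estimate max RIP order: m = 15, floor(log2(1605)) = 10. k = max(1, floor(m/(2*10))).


floor(log2(1605)) = 10.
2*10 = 20.
m/(2*floor(log2(n))) = 15/20 ≈ 0.75.
floor = 0.
k = max(1, 0) = 1.

1


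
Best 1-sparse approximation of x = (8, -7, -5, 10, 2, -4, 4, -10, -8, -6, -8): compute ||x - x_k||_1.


Sorted |x_i| descending: [10, 10, 8, 8, 8, 7, 6, 5, 4, 4, 2]
Keep top 1: [10]
Tail entries: [10, 8, 8, 8, 7, 6, 5, 4, 4, 2]
L1 error = sum of tail = 62.

62


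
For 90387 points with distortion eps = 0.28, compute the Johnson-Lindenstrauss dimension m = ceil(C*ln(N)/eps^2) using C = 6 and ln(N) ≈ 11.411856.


ln(90387) ≈ 11.411856.
eps^2 = 0.28^2 = 0.0784.
C*ln(N)/eps^2 ≈ 6*11.411856/0.0784 ≈ 873.3563.
m = ceil(873.3563) = 874.

874


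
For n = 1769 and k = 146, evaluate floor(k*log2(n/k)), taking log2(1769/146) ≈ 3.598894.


log2(n/k) = log2(1769/146) ≈ 3.598894.
k*log2(n/k) ≈ 146*3.598894 = 525.438524.
floor(525.438524) = 525.

525


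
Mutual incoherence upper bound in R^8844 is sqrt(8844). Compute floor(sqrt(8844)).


94^2 = 8836 <= 8844 < 9025 = 95^2, so 94 <= sqrt(8844) < 95.
floor(sqrt(8844)) = 94.

94


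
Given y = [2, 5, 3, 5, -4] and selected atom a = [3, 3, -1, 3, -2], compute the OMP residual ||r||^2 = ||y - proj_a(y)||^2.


a^T a = 32.
a^T y = 41.
coeff = 41/32 = 41/32.
||r||^2 = 847/32.

847/32


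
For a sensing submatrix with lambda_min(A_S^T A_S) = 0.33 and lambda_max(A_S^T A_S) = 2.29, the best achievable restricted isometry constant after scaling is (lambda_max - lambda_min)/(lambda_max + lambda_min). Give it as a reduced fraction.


lambda_max - lambda_min = 2.29 - 0.33 = 1.96.
lambda_max + lambda_min = 2.29 + 0.33 = 2.62.
delta = 1.96/2.62 = 196/262 = 98/131.

98/131


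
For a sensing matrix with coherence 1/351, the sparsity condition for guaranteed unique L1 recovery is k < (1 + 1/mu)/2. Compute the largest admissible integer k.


1/mu = 351.
1 + 1/mu = 352.
(1 + 1/mu)/2 = 176 is an integer and the inequality is strict, so k_max = 176 - 1 = 175.

175


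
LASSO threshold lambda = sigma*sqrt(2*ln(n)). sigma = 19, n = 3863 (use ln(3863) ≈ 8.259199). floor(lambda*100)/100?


ln(3863) ≈ 8.259199.
2*ln(n) ≈ 16.518398.
sqrt(2*ln(n)) ≈ sqrt(16.518398) ≈ 4.064283.
lambda ≈ 19*4.064283 = 77.221377.
floor(lambda*100)/100 = 77.22.

77.22


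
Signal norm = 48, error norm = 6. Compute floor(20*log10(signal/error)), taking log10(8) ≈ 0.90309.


||x||/||e|| = 48/6 = 8.
log10(8) ≈ 0.90309.
20*log10(||x||/||e||) ≈ 20*0.90309 = 18.0618.
floor(18.0618) = 18.

18


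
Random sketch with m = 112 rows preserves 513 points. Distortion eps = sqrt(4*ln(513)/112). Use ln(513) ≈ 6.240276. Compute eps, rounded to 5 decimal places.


ln(513) ≈ 6.240276.
4*ln(N)/m ≈ 4*6.240276/112 ≈ 0.222867.
eps = sqrt(0.222867) ≈ 0.4720879 ≈ 0.47209.

0.47209


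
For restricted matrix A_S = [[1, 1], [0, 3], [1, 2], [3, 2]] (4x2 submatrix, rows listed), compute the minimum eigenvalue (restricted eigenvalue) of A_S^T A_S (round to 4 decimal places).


A_S^T A_S = [[11, 9], [9, 18]].
trace = 29.
det = 117.
disc = trace^2 - 4*det = 841 - 4*117 = 373.
sqrt(373) ≈ 19.313208.
lam_min = (29 - sqrt(373))/2 ≈ (29 - 19.313208)/2 = 4.843396 ≈ 4.8434.

4.8434


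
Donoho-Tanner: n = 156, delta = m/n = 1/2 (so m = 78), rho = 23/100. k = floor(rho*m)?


m = 1/2*156 = 78.
rho = 23/100.
rho*m = 23/100*78 = 17.94.
k = floor(17.94) = 17.

17


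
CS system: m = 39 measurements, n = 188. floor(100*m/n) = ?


100*m/n = 100*39/188 ≈ 20.7447.
floor = 20.

20


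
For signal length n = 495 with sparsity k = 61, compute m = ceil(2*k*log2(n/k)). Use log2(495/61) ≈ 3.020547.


log2(n/k) = log2(495/61) ≈ 3.020547.
2*k*log2(n/k) ≈ 2*61*3.020547 = 368.506734.
m = ceil(368.506734) = 369.

369


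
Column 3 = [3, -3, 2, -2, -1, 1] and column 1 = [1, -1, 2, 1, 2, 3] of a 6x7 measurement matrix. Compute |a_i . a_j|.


Inner product: 3*1 + -3*-1 + 2*2 + -2*1 + -1*2 + 1*3
Products: [3, 3, 4, -2, -2, 3]
Sum = 9.
|dot| = 9.

9


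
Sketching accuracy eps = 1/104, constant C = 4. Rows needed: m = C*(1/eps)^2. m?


1/eps = 104.
(1/eps)^2 = 10816.
m = 4*10816 = 43264.

43264


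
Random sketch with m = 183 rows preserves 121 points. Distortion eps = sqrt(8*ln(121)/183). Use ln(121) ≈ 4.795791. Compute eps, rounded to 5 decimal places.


ln(121) ≈ 4.795791.
8*ln(N)/m ≈ 8*4.795791/183 ≈ 0.20965207.
eps = sqrt(0.20965207) ≈ 0.4578778 ≈ 0.45788.

0.45788


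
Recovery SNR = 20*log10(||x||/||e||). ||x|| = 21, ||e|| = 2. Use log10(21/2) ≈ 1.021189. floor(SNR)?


||x||/||e|| = 21/2.
log10(21/2) ≈ 1.021189.
20*log10(||x||/||e||) ≈ 20*1.021189 = 20.42378.
floor(20.42378) = 20.

20


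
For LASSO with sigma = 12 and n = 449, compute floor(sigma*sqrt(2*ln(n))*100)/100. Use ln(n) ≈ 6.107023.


ln(449) ≈ 6.107023.
2*ln(n) ≈ 12.214046.
sqrt(2*ln(n)) ≈ sqrt(12.214046) ≈ 3.49486.
lambda ≈ 12*3.49486 = 41.93832.
floor(lambda*100)/100 = 41.93.

41.93


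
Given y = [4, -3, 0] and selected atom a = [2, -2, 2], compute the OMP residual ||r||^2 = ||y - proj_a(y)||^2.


a^T a = 12.
a^T y = 14.
coeff = 14/12 = 7/6.
||r||^2 = 26/3.

26/3


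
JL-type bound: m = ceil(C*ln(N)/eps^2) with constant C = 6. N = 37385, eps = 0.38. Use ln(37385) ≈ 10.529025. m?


ln(37385) ≈ 10.529025.
eps^2 = 0.38^2 = 0.1444.
C*ln(N)/eps^2 ≈ 6*10.529025/0.1444 ≈ 437.4941.
m = ceil(437.4941) = 438.

438


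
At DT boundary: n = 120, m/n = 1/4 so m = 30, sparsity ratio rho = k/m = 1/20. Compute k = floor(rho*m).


m = 1/4*120 = 30.
rho = 1/20.
rho*m = 1/20*30 = 1.5.
k = floor(1.5) = 1.

1


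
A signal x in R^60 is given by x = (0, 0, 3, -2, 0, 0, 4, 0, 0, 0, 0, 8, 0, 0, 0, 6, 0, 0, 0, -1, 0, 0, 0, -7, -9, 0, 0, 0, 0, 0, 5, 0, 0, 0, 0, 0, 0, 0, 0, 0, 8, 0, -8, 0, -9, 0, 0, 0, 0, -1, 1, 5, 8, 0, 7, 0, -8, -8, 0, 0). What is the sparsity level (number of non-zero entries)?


Non-zero positions: [2, 3, 6, 11, 15, 19, 23, 24, 30, 40, 42, 44, 49, 50, 51, 52, 54, 56, 57].
Sparsity = 19.

19


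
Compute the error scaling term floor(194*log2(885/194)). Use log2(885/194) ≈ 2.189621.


log2(n/k) = log2(885/194) ≈ 2.189621.
k*log2(n/k) ≈ 194*2.189621 = 424.786474.
floor(424.786474) = 424.

424


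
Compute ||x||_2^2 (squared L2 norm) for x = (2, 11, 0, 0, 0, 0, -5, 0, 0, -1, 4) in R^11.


Non-zero entries: [(0, 2), (1, 11), (6, -5), (9, -1), (10, 4)]
Squares: [4, 121, 25, 1, 16]
||x||_2^2 = sum = 167.

167


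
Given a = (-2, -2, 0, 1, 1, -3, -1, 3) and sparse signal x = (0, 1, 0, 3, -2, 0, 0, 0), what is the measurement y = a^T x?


Non-zero terms: ['-2*1', '1*3', '1*-2']
Products: [-2, 3, -2]
y = sum = -1.

-1


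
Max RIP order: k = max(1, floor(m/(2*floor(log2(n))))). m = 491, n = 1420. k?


floor(log2(1420)) = 10.
2*10 = 20.
m/(2*floor(log2(n))) = 491/20 ≈ 24.55.
floor = 24.
k = max(1, 24) = 24.

24


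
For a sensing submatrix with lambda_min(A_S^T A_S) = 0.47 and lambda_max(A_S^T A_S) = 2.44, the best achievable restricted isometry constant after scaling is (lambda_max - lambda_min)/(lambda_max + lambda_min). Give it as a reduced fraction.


lambda_max - lambda_min = 2.44 - 0.47 = 1.97.
lambda_max + lambda_min = 2.44 + 0.47 = 2.91.
delta = 1.97/2.91 = 197/291.

197/291


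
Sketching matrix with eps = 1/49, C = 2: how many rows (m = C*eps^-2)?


1/eps = 49.
(1/eps)^2 = 2401.
m = 2*2401 = 4802.

4802


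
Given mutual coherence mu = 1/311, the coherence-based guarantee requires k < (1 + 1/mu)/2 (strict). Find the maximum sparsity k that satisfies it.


1/mu = 311.
1 + 1/mu = 312.
(1 + 1/mu)/2 = 156 is an integer and the inequality is strict, so k_max = 156 - 1 = 155.

155


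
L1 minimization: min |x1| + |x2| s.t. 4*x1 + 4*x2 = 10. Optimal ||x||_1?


Axis intercepts:
  x1 = 5/2, x2 = 0: L1 = 5/2
  x1 = 0, x2 = 5/2: L1 = 5/2
x* = (5/2, 0)
||x*||_1 = 5/2.

5/2


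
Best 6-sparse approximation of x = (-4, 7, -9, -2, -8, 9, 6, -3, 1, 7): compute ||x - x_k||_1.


Sorted |x_i| descending: [9, 9, 8, 7, 7, 6, 4, 3, 2, 1]
Keep top 6: [9, 9, 8, 7, 7, 6]
Tail entries: [4, 3, 2, 1]
L1 error = sum of tail = 10.

10


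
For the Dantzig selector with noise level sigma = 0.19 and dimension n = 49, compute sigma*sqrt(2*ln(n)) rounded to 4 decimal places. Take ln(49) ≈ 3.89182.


ln(49) ≈ 3.89182.
2*ln(n) ≈ 7.78364.
sqrt(2*ln(n)) ≈ sqrt(7.78364) ≈ 2.789918.
threshold ≈ 0.19*2.789918 = 0.53008442 ≈ 0.5301.

0.5301


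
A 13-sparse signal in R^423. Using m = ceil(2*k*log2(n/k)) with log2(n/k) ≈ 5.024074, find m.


log2(n/k) = log2(423/13) ≈ 5.024074.
2*k*log2(n/k) ≈ 2*13*5.024074 = 130.625924.
m = ceil(130.625924) = 131.

131


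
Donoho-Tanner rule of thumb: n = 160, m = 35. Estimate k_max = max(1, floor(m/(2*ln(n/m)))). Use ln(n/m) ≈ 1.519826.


n/m = 160/35 = 32/7.
ln(n/m) ≈ 1.519826.
2*ln(n/m) ≈ 3.039652.
m/(2*ln(n/m)) ≈ 35/3.039652 ≈ 11.5145.
floor = 11.
k_max = max(1, 11) = 11.

11


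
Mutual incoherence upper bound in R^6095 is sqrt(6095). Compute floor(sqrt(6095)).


78^2 = 6084 <= 6095 < 6241 = 79^2, so 78 <= sqrt(6095) < 79.
floor(sqrt(6095)) = 78.

78


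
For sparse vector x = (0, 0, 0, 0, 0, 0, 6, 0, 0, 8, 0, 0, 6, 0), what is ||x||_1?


Non-zero entries: [(6, 6), (9, 8), (12, 6)]
Absolute values: [6, 8, 6]
||x||_1 = sum = 20.

20


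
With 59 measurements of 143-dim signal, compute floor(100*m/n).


100*m/n = 100*59/143 ≈ 41.2587.
floor = 41.

41


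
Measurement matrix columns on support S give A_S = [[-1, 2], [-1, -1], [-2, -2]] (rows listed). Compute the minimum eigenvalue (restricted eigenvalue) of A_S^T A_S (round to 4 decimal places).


A_S^T A_S = [[6, 3], [3, 9]].
trace = 15.
det = 45.
disc = trace^2 - 4*det = 225 - 4*45 = 45.
sqrt(45) ≈ 6.708204.
lam_min = (15 - sqrt(45))/2 ≈ (15 - 6.708204)/2 = 4.145898 ≈ 4.1459.

4.1459


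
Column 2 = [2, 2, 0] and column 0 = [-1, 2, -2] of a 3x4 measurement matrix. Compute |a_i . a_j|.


Inner product: 2*-1 + 2*2 + 0*-2
Products: [-2, 4, 0]
Sum = 2.
|dot| = 2.

2


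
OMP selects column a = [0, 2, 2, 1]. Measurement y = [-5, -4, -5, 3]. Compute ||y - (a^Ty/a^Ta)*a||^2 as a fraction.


a^T a = 9.
a^T y = -15.
coeff = -15/9 = -5/3.
||r||^2 = 50.

50


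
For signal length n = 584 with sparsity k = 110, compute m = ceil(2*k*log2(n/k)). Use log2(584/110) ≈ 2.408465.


log2(n/k) = log2(584/110) ≈ 2.408465.
2*k*log2(n/k) ≈ 2*110*2.408465 = 529.8623.
m = ceil(529.8623) = 530.

530


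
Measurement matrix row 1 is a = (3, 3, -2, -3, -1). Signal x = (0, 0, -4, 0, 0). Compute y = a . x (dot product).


Non-zero terms: ['-2*-4']
Products: [8]
y = sum = 8.

8


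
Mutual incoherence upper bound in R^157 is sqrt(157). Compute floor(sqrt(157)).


12^2 = 144 <= 157 < 169 = 13^2, so 12 <= sqrt(157) < 13.
floor(sqrt(157)) = 12.

12


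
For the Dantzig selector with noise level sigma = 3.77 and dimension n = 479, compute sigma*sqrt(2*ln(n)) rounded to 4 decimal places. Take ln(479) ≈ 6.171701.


ln(479) ≈ 6.171701.
2*ln(n) ≈ 12.343402.
sqrt(2*ln(n)) ≈ sqrt(12.343402) ≈ 3.513318.
threshold ≈ 3.77*3.513318 = 13.24520886 ≈ 13.2452.

13.2452


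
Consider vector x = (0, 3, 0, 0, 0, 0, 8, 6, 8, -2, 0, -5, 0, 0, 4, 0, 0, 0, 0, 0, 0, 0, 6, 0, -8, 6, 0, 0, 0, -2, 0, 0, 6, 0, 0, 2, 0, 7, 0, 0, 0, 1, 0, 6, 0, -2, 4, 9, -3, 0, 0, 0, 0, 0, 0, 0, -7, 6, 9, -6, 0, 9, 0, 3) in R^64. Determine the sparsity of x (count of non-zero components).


Non-zero positions: [1, 6, 7, 8, 9, 11, 14, 22, 24, 25, 29, 32, 35, 37, 41, 43, 45, 46, 47, 48, 56, 57, 58, 59, 61, 63].
Sparsity = 26.

26


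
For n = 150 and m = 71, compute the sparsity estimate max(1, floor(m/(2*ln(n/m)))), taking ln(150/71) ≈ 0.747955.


n/m = 150/71.
ln(n/m) ≈ 0.747955.
2*ln(n/m) ≈ 1.49591.
m/(2*ln(n/m)) ≈ 71/1.49591 ≈ 47.4627.
floor = 47.
k_max = max(1, 47) = 47.

47


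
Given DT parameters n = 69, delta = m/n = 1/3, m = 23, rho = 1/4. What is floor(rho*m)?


m = 1/3*69 = 23.
rho = 1/4.
rho*m = 1/4*23 = 5.75.
k = floor(5.75) = 5.

5


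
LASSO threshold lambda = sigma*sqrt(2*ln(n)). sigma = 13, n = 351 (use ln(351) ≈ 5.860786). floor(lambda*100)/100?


ln(351) ≈ 5.860786.
2*ln(n) ≈ 11.721572.
sqrt(2*ln(n)) ≈ sqrt(11.721572) ≈ 3.423678.
lambda ≈ 13*3.423678 = 44.507814.
floor(lambda*100)/100 = 44.50.

44.50


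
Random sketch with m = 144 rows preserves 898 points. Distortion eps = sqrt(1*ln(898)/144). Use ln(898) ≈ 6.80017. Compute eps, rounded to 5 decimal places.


ln(898) ≈ 6.80017.
1*ln(N)/m ≈ 1*6.80017/144 ≈ 0.0472234.
eps = sqrt(0.0472234) ≈ 0.2173095 ≈ 0.21731.

0.21731


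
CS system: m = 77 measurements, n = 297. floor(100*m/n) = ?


100*m/n = 100*77/297 ≈ 25.9259.
floor = 25.

25


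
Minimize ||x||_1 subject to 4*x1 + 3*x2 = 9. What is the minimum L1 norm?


Axis intercepts:
  x1 = 9/4, x2 = 0: L1 = 9/4
  x1 = 0, x2 = 3: L1 = 3
x* = (9/4, 0)
||x*||_1 = 9/4.

9/4


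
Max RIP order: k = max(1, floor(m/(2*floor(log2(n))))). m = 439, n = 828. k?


floor(log2(828)) = 9.
2*9 = 18.
m/(2*floor(log2(n))) = 439/18 ≈ 24.3889.
floor = 24.
k = max(1, 24) = 24.

24


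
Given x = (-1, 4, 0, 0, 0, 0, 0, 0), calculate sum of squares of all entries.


Non-zero entries: [(0, -1), (1, 4)]
Squares: [1, 16]
||x||_2^2 = sum = 17.

17


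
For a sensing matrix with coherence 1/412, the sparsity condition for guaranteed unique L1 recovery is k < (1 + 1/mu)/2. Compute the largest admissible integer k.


1/mu = 412.
1 + 1/mu = 413.
(1 + 1/mu)/2 = 206.5 is not an integer, so k_max = floor(206.5) = 206.

206


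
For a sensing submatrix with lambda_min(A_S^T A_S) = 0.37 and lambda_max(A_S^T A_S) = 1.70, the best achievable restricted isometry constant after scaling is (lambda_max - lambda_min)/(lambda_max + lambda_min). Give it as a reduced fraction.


lambda_max - lambda_min = 1.70 - 0.37 = 1.33.
lambda_max + lambda_min = 1.70 + 0.37 = 2.07.
delta = 1.33/2.07 = 133/207.

133/207


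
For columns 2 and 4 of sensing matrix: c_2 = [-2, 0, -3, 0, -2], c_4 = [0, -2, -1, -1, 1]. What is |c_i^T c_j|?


Inner product: -2*0 + 0*-2 + -3*-1 + 0*-1 + -2*1
Products: [0, 0, 3, 0, -2]
Sum = 1.
|dot| = 1.

1


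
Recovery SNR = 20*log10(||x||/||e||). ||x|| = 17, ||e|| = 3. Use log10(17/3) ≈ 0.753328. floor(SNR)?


||x||/||e|| = 17/3.
log10(17/3) ≈ 0.753328.
20*log10(||x||/||e||) ≈ 20*0.753328 = 15.06656.
floor(15.06656) = 15.

15


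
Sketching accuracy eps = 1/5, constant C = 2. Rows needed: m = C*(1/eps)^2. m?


1/eps = 5.
(1/eps)^2 = 25.
m = 2*25 = 50.

50


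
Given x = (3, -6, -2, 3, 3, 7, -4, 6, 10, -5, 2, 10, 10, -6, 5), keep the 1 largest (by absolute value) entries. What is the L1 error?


Sorted |x_i| descending: [10, 10, 10, 7, 6, 6, 6, 5, 5, 4, 3, 3, 3, 2, 2]
Keep top 1: [10]
Tail entries: [10, 10, 7, 6, 6, 6, 5, 5, 4, 3, 3, 3, 2, 2]
L1 error = sum of tail = 72.

72


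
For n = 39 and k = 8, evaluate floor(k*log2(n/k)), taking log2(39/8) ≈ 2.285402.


log2(n/k) = log2(39/8) ≈ 2.285402.
k*log2(n/k) ≈ 8*2.285402 = 18.283216.
floor(18.283216) = 18.

18


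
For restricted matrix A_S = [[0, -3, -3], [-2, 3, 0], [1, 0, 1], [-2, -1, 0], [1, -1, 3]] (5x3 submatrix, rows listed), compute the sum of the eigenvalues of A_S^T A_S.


Sum of eigenvalues of A_S^T A_S = trace(A_S^T A_S) = sum of squared column norms of A_S.
A_S^T A_S diagonal: [10, 20, 19].
trace = 10 + 20 + 19 = 49.

49


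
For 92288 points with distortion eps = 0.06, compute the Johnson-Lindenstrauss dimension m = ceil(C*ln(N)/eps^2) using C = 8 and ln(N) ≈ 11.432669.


ln(92288) ≈ 11.432669.
eps^2 = 0.06^2 = 0.0036.
C*ln(N)/eps^2 ≈ 8*11.432669/0.0036 ≈ 25405.9311.
m = ceil(25405.9311) = 25406.

25406


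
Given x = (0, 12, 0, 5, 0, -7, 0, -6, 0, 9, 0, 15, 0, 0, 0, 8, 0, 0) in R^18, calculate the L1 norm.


Non-zero entries: [(1, 12), (3, 5), (5, -7), (7, -6), (9, 9), (11, 15), (15, 8)]
Absolute values: [12, 5, 7, 6, 9, 15, 8]
||x||_1 = sum = 62.

62


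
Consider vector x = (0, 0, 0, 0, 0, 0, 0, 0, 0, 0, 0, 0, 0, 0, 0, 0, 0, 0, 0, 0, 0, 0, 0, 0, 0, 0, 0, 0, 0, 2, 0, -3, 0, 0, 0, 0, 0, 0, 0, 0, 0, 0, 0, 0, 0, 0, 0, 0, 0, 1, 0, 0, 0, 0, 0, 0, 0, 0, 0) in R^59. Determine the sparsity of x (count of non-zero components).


Non-zero positions: [29, 31, 49].
Sparsity = 3.

3


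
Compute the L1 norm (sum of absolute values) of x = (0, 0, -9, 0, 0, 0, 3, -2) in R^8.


Non-zero entries: [(2, -9), (6, 3), (7, -2)]
Absolute values: [9, 3, 2]
||x||_1 = sum = 14.

14


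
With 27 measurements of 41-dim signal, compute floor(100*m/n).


100*m/n = 100*27/41 ≈ 65.8537.
floor = 65.

65


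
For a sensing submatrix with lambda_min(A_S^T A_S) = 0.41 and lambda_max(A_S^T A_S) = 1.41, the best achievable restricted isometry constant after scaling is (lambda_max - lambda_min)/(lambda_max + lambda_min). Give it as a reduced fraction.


lambda_max - lambda_min = 1.41 - 0.41 = 1.00.
lambda_max + lambda_min = 1.41 + 0.41 = 1.82.
delta = 1.00/1.82 = 100/182 = 50/91.

50/91


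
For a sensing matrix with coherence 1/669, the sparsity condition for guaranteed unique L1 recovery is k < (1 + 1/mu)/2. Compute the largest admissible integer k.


1/mu = 669.
1 + 1/mu = 670.
(1 + 1/mu)/2 = 335 is an integer and the inequality is strict, so k_max = 335 - 1 = 334.

334


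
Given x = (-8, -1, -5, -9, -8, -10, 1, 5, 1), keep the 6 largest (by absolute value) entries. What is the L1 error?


Sorted |x_i| descending: [10, 9, 8, 8, 5, 5, 1, 1, 1]
Keep top 6: [10, 9, 8, 8, 5, 5]
Tail entries: [1, 1, 1]
L1 error = sum of tail = 3.

3


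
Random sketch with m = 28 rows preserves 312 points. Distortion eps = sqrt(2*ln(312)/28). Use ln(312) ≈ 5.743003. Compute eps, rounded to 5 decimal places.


ln(312) ≈ 5.743003.
2*ln(N)/m ≈ 2*5.743003/28 ≈ 0.4102145.
eps = sqrt(0.4102145) ≈ 0.6404799 ≈ 0.64048.

0.64048


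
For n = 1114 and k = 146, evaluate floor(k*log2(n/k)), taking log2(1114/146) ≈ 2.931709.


log2(n/k) = log2(1114/146) ≈ 2.931709.
k*log2(n/k) ≈ 146*2.931709 = 428.029514.
floor(428.029514) = 428.

428


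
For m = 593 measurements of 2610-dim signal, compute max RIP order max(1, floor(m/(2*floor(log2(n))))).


floor(log2(2610)) = 11.
2*11 = 22.
m/(2*floor(log2(n))) = 593/22 ≈ 26.9545.
floor = 26.
k = max(1, 26) = 26.

26


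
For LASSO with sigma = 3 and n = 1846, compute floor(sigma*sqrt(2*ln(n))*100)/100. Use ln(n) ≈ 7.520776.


ln(1846) ≈ 7.520776.
2*ln(n) ≈ 15.041552.
sqrt(2*ln(n)) ≈ sqrt(15.041552) ≈ 3.878344.
lambda ≈ 3*3.878344 = 11.635032.
floor(lambda*100)/100 = 11.63.

11.63


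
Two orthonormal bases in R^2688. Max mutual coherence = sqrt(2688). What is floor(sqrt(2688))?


51^2 = 2601 <= 2688 < 2704 = 52^2, so 51 <= sqrt(2688) < 52.
floor(sqrt(2688)) = 51.

51


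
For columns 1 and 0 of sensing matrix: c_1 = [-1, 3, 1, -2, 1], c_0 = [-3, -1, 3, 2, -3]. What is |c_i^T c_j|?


Inner product: -1*-3 + 3*-1 + 1*3 + -2*2 + 1*-3
Products: [3, -3, 3, -4, -3]
Sum = -4.
|dot| = 4.

4


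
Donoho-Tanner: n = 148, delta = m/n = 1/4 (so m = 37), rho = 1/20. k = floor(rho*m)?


m = 1/4*148 = 37.
rho = 1/20.
rho*m = 1/20*37 = 1.85.
k = floor(1.85) = 1.

1


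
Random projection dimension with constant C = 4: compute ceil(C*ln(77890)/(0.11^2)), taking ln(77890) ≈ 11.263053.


ln(77890) ≈ 11.263053.
eps^2 = 0.11^2 = 0.0121.
C*ln(N)/eps^2 ≈ 4*11.263053/0.0121 ≈ 3723.3233.
m = ceil(3723.3233) = 3724.

3724


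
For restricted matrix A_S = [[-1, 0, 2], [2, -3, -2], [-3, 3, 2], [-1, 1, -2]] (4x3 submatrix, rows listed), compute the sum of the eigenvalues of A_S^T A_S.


Sum of eigenvalues of A_S^T A_S = trace(A_S^T A_S) = sum of squared column norms of A_S.
A_S^T A_S diagonal: [15, 19, 16].
trace = 15 + 19 + 16 = 50.

50


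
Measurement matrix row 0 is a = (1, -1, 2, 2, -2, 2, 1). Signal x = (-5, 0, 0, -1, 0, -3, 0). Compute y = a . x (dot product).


Non-zero terms: ['1*-5', '2*-1', '2*-3']
Products: [-5, -2, -6]
y = sum = -13.

-13


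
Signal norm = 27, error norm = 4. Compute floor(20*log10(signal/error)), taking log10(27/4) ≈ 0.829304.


||x||/||e|| = 27/4.
log10(27/4) ≈ 0.829304.
20*log10(||x||/||e||) ≈ 20*0.829304 = 16.58608.
floor(16.58608) = 16.

16


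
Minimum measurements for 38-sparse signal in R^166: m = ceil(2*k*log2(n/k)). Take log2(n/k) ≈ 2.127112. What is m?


log2(n/k) = log2(166/38) ≈ 2.127112.
2*k*log2(n/k) ≈ 2*38*2.127112 = 161.660512.
m = ceil(161.660512) = 162.

162


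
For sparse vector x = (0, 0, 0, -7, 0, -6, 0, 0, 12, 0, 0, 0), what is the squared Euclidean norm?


Non-zero entries: [(3, -7), (5, -6), (8, 12)]
Squares: [49, 36, 144]
||x||_2^2 = sum = 229.

229


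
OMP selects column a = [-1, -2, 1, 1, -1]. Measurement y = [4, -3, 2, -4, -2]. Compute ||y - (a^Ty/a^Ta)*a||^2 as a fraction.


a^T a = 8.
a^T y = 2.
coeff = 2/8 = 1/4.
||r||^2 = 97/2.

97/2


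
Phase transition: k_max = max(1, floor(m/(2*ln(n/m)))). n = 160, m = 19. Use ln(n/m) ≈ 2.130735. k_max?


n/m = 160/19.
ln(n/m) ≈ 2.130735.
2*ln(n/m) ≈ 4.26147.
m/(2*ln(n/m)) ≈ 19/4.26147 ≈ 4.4586.
floor = 4.
k_max = max(1, 4) = 4.

4


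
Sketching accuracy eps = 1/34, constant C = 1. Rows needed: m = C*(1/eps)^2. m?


1/eps = 34.
(1/eps)^2 = 1156.
m = 1*1156 = 1156.

1156


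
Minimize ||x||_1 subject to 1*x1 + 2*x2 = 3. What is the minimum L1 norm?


Axis intercepts:
  x1 = 3, x2 = 0: L1 = 3
  x1 = 0, x2 = 3/2: L1 = 3/2
x* = (0, 3/2)
||x*||_1 = 3/2.

3/2


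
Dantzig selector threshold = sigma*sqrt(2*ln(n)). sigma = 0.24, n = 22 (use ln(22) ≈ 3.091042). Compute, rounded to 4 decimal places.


ln(22) ≈ 3.091042.
2*ln(n) ≈ 6.182084.
sqrt(2*ln(n)) ≈ sqrt(6.182084) ≈ 2.48638.
threshold ≈ 0.24*2.48638 = 0.5967312 ≈ 0.5967.

0.5967


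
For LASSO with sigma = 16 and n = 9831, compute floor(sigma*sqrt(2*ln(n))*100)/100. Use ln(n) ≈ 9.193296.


ln(9831) ≈ 9.193296.
2*ln(n) ≈ 18.386592.
sqrt(2*ln(n)) ≈ sqrt(18.386592) ≈ 4.287959.
lambda ≈ 16*4.287959 = 68.607344.
floor(lambda*100)/100 = 68.60.

68.60


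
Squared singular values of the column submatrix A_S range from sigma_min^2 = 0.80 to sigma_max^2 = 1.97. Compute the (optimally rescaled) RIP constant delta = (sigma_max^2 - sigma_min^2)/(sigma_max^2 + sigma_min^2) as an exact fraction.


lambda_max - lambda_min = 1.97 - 0.80 = 1.17.
lambda_max + lambda_min = 1.97 + 0.80 = 2.77.
delta = 1.17/2.77 = 117/277.

117/277


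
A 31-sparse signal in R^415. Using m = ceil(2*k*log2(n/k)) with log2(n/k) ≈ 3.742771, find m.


log2(n/k) = log2(415/31) ≈ 3.742771.
2*k*log2(n/k) ≈ 2*31*3.742771 = 232.051802.
m = ceil(232.051802) = 233.

233


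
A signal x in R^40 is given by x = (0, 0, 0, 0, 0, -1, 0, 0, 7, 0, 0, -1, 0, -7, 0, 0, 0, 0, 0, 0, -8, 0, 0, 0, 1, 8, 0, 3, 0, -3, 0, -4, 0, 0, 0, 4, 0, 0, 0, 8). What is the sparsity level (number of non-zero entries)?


Non-zero positions: [5, 8, 11, 13, 20, 24, 25, 27, 29, 31, 35, 39].
Sparsity = 12.

12


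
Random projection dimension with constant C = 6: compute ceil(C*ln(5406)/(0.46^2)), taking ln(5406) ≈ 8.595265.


ln(5406) ≈ 8.595265.
eps^2 = 0.46^2 = 0.2116.
C*ln(N)/eps^2 ≈ 6*8.595265/0.2116 ≈ 243.7221.
m = ceil(243.7221) = 244.

244


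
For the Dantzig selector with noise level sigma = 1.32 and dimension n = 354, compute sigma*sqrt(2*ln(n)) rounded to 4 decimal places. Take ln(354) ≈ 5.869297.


ln(354) ≈ 5.869297.
2*ln(n) ≈ 11.738594.
sqrt(2*ln(n)) ≈ sqrt(11.738594) ≈ 3.426163.
threshold ≈ 1.32*3.426163 = 4.52253516 ≈ 4.5225.

4.5225


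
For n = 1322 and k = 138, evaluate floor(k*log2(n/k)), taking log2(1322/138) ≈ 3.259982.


log2(n/k) = log2(1322/138) ≈ 3.259982.
k*log2(n/k) ≈ 138*3.259982 = 449.877516.
floor(449.877516) = 449.

449


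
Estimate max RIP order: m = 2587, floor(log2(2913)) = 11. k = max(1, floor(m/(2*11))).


floor(log2(2913)) = 11.
2*11 = 22.
m/(2*floor(log2(n))) = 2587/22 ≈ 117.5909.
floor = 117.
k = max(1, 117) = 117.

117


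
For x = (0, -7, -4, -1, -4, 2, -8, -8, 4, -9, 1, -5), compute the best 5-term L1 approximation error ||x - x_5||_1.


Sorted |x_i| descending: [9, 8, 8, 7, 5, 4, 4, 4, 2, 1, 1, 0]
Keep top 5: [9, 8, 8, 7, 5]
Tail entries: [4, 4, 4, 2, 1, 1, 0]
L1 error = sum of tail = 16.

16


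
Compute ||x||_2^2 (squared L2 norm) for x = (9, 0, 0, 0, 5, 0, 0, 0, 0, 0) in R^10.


Non-zero entries: [(0, 9), (4, 5)]
Squares: [81, 25]
||x||_2^2 = sum = 106.

106


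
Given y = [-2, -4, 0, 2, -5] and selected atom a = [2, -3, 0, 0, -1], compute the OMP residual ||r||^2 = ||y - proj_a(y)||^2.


a^T a = 14.
a^T y = 13.
coeff = 13/14 = 13/14.
||r||^2 = 517/14.

517/14


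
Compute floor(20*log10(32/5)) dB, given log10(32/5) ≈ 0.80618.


||x||/||e|| = 32/5.
log10(32/5) ≈ 0.80618.
20*log10(||x||/||e||) ≈ 20*0.80618 = 16.1236.
floor(16.1236) = 16.

16


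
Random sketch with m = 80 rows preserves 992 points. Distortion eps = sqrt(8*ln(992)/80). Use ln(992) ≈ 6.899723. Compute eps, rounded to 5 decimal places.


ln(992) ≈ 6.899723.
8*ln(N)/m ≈ 8*6.899723/80 ≈ 0.6899723.
eps = sqrt(0.6899723) ≈ 0.8306457 ≈ 0.83065.

0.83065


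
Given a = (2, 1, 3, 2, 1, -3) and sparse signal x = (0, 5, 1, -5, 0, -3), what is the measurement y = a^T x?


Non-zero terms: ['1*5', '3*1', '2*-5', '-3*-3']
Products: [5, 3, -10, 9]
y = sum = 7.

7


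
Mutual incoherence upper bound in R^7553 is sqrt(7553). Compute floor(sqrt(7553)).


86^2 = 7396 <= 7553 < 7569 = 87^2, so 86 <= sqrt(7553) < 87.
floor(sqrt(7553)) = 86.

86


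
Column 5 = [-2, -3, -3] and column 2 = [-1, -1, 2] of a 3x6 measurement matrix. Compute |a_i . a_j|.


Inner product: -2*-1 + -3*-1 + -3*2
Products: [2, 3, -6]
Sum = -1.
|dot| = 1.

1


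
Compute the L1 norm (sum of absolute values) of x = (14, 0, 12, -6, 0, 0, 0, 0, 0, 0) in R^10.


Non-zero entries: [(0, 14), (2, 12), (3, -6)]
Absolute values: [14, 12, 6]
||x||_1 = sum = 32.

32


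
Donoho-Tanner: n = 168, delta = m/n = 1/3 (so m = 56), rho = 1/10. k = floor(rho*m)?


m = 1/3*168 = 56.
rho = 1/10.
rho*m = 1/10*56 = 5.6.
k = floor(5.6) = 5.

5


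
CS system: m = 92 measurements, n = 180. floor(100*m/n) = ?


100*m/n = 100*92/180 ≈ 51.1111.
floor = 51.

51


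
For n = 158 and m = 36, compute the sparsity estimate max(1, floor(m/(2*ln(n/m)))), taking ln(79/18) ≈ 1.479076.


n/m = 158/36 = 79/18.
ln(n/m) ≈ 1.479076.
2*ln(n/m) ≈ 2.958152.
m/(2*ln(n/m)) ≈ 36/2.958152 ≈ 12.1698.
floor = 12.
k_max = max(1, 12) = 12.

12


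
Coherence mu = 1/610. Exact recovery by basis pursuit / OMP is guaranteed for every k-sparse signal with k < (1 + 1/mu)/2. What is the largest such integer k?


1/mu = 610.
1 + 1/mu = 611.
(1 + 1/mu)/2 = 305.5 is not an integer, so k_max = floor(305.5) = 305.

305


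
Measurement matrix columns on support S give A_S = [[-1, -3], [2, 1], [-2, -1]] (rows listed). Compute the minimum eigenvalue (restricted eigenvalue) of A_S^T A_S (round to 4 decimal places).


A_S^T A_S = [[9, 7], [7, 11]].
trace = 20.
det = 50.
disc = trace^2 - 4*det = 400 - 4*50 = 200.
sqrt(200) ≈ 14.142136.
lam_min = (20 - sqrt(200))/2 ≈ (20 - 14.142136)/2 = 2.928932 ≈ 2.9289.

2.9289


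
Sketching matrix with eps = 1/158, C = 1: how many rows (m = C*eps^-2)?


1/eps = 158.
(1/eps)^2 = 24964.
m = 1*24964 = 24964.

24964


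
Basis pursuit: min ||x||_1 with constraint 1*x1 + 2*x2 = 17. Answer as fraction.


Axis intercepts:
  x1 = 17, x2 = 0: L1 = 17
  x1 = 0, x2 = 17/2: L1 = 17/2
x* = (0, 17/2)
||x*||_1 = 17/2.

17/2


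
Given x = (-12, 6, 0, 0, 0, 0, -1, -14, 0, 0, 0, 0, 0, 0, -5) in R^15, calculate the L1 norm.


Non-zero entries: [(0, -12), (1, 6), (6, -1), (7, -14), (14, -5)]
Absolute values: [12, 6, 1, 14, 5]
||x||_1 = sum = 38.

38


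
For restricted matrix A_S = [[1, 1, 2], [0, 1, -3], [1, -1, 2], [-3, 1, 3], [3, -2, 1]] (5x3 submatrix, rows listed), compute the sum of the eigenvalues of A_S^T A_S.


Sum of eigenvalues of A_S^T A_S = trace(A_S^T A_S) = sum of squared column norms of A_S.
A_S^T A_S diagonal: [20, 8, 27].
trace = 20 + 8 + 27 = 55.

55


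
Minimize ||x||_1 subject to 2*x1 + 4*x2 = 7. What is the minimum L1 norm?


Axis intercepts:
  x1 = 7/2, x2 = 0: L1 = 7/2
  x1 = 0, x2 = 7/4: L1 = 7/4
x* = (0, 7/4)
||x*||_1 = 7/4.

7/4


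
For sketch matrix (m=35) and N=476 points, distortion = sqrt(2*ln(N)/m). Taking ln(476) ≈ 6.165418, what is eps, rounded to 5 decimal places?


ln(476) ≈ 6.165418.
2*ln(N)/m ≈ 2*6.165418/35 ≈ 0.3523096.
eps = sqrt(0.3523096) ≈ 0.5935567 ≈ 0.59356.

0.59356


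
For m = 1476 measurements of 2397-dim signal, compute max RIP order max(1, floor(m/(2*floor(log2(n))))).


floor(log2(2397)) = 11.
2*11 = 22.
m/(2*floor(log2(n))) = 1476/22 ≈ 67.0909.
floor = 67.
k = max(1, 67) = 67.

67


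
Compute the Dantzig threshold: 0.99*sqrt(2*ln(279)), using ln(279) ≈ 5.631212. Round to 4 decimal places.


ln(279) ≈ 5.631212.
2*ln(n) ≈ 11.262424.
sqrt(2*ln(n)) ≈ sqrt(11.262424) ≈ 3.355954.
threshold ≈ 0.99*3.355954 = 3.32239446 ≈ 3.3224.

3.3224


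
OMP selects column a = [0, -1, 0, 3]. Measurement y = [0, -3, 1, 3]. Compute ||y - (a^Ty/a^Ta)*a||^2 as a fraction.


a^T a = 10.
a^T y = 12.
coeff = 12/10 = 6/5.
||r||^2 = 23/5.

23/5


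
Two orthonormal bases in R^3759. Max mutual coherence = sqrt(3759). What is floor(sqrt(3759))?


61^2 = 3721 <= 3759 < 3844 = 62^2, so 61 <= sqrt(3759) < 62.
floor(sqrt(3759)) = 61.

61


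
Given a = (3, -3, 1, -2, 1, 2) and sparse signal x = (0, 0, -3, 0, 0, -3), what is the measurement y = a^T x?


Non-zero terms: ['1*-3', '2*-3']
Products: [-3, -6]
y = sum = -9.

-9


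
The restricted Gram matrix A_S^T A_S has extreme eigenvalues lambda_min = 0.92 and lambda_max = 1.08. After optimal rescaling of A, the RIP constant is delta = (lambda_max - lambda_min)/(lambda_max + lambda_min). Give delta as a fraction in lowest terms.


lambda_max - lambda_min = 1.08 - 0.92 = 0.16.
lambda_max + lambda_min = 1.08 + 0.92 = 2.00.
delta = 0.16/2.00 = 16/200 = 2/25.

2/25


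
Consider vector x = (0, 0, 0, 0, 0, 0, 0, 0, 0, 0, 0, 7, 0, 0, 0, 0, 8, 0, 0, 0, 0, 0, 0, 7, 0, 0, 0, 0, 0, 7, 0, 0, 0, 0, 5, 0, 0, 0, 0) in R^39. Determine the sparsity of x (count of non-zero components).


Non-zero positions: [11, 16, 23, 29, 34].
Sparsity = 5.

5


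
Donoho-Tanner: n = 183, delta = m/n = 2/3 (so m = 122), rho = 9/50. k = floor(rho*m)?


m = 2/3*183 = 122.
rho = 9/50.
rho*m = 9/50*122 = 21.96.
k = floor(21.96) = 21.

21


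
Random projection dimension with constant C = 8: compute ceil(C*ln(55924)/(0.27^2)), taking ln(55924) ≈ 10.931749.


ln(55924) ≈ 10.931749.
eps^2 = 0.27^2 = 0.0729.
C*ln(N)/eps^2 ≈ 8*10.931749/0.0729 ≈ 1199.6432.
m = ceil(1199.6432) = 1200.

1200


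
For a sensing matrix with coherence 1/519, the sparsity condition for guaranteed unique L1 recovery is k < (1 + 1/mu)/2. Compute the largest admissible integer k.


1/mu = 519.
1 + 1/mu = 520.
(1 + 1/mu)/2 = 260 is an integer and the inequality is strict, so k_max = 260 - 1 = 259.

259


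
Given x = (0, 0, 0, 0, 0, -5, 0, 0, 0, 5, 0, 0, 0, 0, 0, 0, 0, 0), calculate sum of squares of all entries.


Non-zero entries: [(5, -5), (9, 5)]
Squares: [25, 25]
||x||_2^2 = sum = 50.

50


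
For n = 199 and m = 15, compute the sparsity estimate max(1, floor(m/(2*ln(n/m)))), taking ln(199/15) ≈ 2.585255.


n/m = 199/15.
ln(n/m) ≈ 2.585255.
2*ln(n/m) ≈ 5.17051.
m/(2*ln(n/m)) ≈ 15/5.17051 ≈ 2.9011.
floor = 2.
k_max = max(1, 2) = 2.

2


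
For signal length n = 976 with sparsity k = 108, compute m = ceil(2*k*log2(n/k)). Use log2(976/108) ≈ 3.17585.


log2(n/k) = log2(976/108) ≈ 3.17585.
2*k*log2(n/k) ≈ 2*108*3.17585 = 685.9836.
m = ceil(685.9836) = 686.

686


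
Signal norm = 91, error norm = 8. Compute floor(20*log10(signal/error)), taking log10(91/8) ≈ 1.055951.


||x||/||e|| = 91/8.
log10(91/8) ≈ 1.055951.
20*log10(||x||/||e||) ≈ 20*1.055951 = 21.11902.
floor(21.11902) = 21.

21


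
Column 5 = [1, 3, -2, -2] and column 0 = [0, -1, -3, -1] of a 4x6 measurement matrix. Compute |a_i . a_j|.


Inner product: 1*0 + 3*-1 + -2*-3 + -2*-1
Products: [0, -3, 6, 2]
Sum = 5.
|dot| = 5.

5


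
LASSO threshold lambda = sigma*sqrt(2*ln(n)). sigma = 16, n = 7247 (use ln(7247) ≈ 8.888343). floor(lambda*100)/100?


ln(7247) ≈ 8.888343.
2*ln(n) ≈ 17.776686.
sqrt(2*ln(n)) ≈ sqrt(17.776686) ≈ 4.216241.
lambda ≈ 16*4.216241 = 67.459856.
floor(lambda*100)/100 = 67.45.

67.45


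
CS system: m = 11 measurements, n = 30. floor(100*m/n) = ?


100*m/n = 100*11/30 ≈ 36.6667.
floor = 36.

36


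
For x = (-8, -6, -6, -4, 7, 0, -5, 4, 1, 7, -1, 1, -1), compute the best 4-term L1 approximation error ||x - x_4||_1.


Sorted |x_i| descending: [8, 7, 7, 6, 6, 5, 4, 4, 1, 1, 1, 1, 0]
Keep top 4: [8, 7, 7, 6]
Tail entries: [6, 5, 4, 4, 1, 1, 1, 1, 0]
L1 error = sum of tail = 23.

23


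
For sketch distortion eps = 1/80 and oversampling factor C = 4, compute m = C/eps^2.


1/eps = 80.
(1/eps)^2 = 6400.
m = 4*6400 = 25600.

25600


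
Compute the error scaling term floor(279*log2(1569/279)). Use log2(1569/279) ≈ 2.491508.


log2(n/k) = log2(1569/279) ≈ 2.491508.
k*log2(n/k) ≈ 279*2.491508 = 695.130732.
floor(695.130732) = 695.

695


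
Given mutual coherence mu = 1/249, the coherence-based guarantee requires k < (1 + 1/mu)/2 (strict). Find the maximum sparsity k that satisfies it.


1/mu = 249.
1 + 1/mu = 250.
(1 + 1/mu)/2 = 125 is an integer and the inequality is strict, so k_max = 125 - 1 = 124.

124
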